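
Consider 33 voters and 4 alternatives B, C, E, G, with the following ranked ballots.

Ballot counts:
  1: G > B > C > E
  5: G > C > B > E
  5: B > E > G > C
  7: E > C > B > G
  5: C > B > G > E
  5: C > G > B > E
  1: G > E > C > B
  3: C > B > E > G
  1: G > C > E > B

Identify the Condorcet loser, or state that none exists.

Head-to-head results (33 voters):
B vs C: C, 27–6.
B–E: B 24–9.
B vs G: B is ranked higher on 5+7+5+3 = 20 ballots, G on 13. B wins 20–13.
C–E: C 20–13.
C vs G: C is ranked higher on 7+5+5+3 = 20 ballots, G on 13. C wins 20–13.
E vs G: G wins 18–15.
E is beaten in every head-to-head and is the Condorcet loser.

E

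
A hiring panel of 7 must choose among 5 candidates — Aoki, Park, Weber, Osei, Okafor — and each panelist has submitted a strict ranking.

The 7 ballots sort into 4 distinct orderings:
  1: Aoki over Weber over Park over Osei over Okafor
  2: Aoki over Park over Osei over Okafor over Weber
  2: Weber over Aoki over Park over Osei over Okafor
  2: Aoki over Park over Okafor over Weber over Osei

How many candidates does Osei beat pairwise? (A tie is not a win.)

Osei against each rival (7 committee members):
Osei vs Aoki: Osei preferred on 0 ballots; Aoki wins 7–0.
Osei vs Park: Park wins 7–0.
Osei vs Weber: Weber, 5–2.
Osei vs Okafor: Osei preferred on 1+2+2 = 5 ballots; Osei wins 5–2.
Osei beats Okafor; loses to Aoki, Park, Weber — 1 pairwise win.

1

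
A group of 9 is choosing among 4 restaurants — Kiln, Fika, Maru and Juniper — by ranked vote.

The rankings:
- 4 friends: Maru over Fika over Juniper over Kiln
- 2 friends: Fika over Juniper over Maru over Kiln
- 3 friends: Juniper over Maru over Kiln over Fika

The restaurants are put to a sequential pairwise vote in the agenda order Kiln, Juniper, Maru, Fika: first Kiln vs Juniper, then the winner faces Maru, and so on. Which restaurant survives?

Fika

Round 1: Kiln vs Juniper — 0–9, Juniper advances.
Round 2: Juniper vs Maru — 5–4, Juniper advances.
Round 3: Juniper vs Fika — 3–6, Fika advances.
Fika survives the agenda.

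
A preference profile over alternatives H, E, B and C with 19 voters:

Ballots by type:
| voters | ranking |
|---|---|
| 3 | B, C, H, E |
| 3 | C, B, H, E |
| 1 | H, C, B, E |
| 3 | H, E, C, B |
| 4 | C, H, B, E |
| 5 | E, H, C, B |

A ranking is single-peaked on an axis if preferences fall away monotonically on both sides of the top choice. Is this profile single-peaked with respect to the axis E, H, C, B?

Axis positions: E=1, H=2, C=3, B=4.
Type 1 (peak B at position 4): ranking walks positions 4-3-2-1, expanding outward from the peak — single-peaked.
Type 2 (peak C at position 3): ranking walks positions 3-4-2-1, expanding outward from the peak — single-peaked.
Type 3 (peak H at position 2): ranking walks positions 2-3-4-1, expanding outward from the peak — single-peaked.
Type 4 (peak H at position 2): ranking walks positions 2-1-3-4, expanding outward from the peak — single-peaked.
Type 5 (peak C at position 3): ranking walks positions 3-2-4-1, expanding outward from the peak — single-peaked.
Type 6 (peak E at position 1): ranking walks positions 1-2-3-4, expanding outward from the peak — single-peaked.
Every ranking is single-peaked on this axis.

yes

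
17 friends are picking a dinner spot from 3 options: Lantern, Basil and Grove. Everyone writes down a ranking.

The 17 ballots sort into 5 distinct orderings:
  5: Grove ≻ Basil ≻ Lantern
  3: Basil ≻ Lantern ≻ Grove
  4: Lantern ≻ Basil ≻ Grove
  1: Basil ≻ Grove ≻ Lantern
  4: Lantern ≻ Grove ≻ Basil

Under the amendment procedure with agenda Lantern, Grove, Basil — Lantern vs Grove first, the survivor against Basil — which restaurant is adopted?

Round 1: Lantern vs Grove — 11–6, Lantern advances.
Round 2: Lantern vs Basil — 8–9, Basil advances.
The agenda winner is Basil.

Basil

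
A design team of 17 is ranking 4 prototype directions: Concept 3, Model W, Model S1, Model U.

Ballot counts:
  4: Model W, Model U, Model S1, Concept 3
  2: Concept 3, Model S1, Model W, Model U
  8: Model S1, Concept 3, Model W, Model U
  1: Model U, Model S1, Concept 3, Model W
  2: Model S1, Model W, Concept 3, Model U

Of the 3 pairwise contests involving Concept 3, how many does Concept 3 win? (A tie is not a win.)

2

Concept 3 against each rival (17 engineers):
Concept 3 vs Model W: Concept 3, 11–6.
Concept 3 vs Model S1: Model S1 wins 15–2.
Concept 3 vs Model U: 2+8+2 = 12 for Concept 3, 5 for Model U — Concept 3 by 12–5.
Concept 3 beats Model W, Model U; loses to Model S1 — 2 pairwise wins.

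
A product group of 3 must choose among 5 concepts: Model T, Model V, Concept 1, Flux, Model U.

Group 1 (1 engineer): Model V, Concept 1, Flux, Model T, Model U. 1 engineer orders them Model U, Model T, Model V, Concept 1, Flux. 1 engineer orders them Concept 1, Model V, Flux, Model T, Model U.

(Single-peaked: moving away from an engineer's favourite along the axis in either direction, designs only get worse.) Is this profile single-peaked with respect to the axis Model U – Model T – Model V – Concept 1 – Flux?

Axis positions: Model U=1, Model T=2, Model V=3, Concept 1=4, Flux=5.
Group 1 (peak Model V at position 3): ranking walks positions 3-4-5-2-1, expanding outward from the peak — single-peaked.
Group 2 (peak Model U at position 1): ranking walks positions 1-2-3-4-5, expanding outward from the peak — single-peaked.
Group 3 (peak Concept 1 at position 4): ranking walks positions 4-3-5-2-1, expanding outward from the peak — single-peaked.
Every ranking is single-peaked on this axis.

yes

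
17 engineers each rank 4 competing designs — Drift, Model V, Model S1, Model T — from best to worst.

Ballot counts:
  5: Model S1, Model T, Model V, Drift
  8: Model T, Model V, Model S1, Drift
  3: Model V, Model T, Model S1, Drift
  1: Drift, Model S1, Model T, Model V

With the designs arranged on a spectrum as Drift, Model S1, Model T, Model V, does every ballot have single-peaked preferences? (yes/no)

yes

Axis positions: Drift=1, Model S1=2, Model T=3, Model V=4.
Bloc 1 (peak Model S1 at position 2): ranking walks positions 2-3-4-1, expanding outward from the peak — single-peaked.
Bloc 2 (peak Model T at position 3): ranking walks positions 3-4-2-1, expanding outward from the peak — single-peaked.
Bloc 3 (peak Model V at position 4): ranking walks positions 4-3-2-1, expanding outward from the peak — single-peaked.
Bloc 4 (peak Drift at position 1): ranking walks positions 1-2-3-4, expanding outward from the peak — single-peaked.
Every ranking is single-peaked on this axis.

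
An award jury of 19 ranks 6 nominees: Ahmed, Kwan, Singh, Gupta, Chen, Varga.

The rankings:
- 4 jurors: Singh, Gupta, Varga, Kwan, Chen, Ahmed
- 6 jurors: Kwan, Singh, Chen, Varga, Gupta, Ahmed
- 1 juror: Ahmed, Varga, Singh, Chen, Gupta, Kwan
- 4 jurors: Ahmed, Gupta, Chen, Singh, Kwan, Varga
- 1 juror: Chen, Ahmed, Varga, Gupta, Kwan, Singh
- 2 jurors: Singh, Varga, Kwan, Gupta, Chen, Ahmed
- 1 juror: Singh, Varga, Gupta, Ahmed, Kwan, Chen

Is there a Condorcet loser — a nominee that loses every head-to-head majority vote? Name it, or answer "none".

Ahmed

Head-to-head results (19 jurors):
Ahmed vs Kwan: Ahmed preferred on 1+4+1+1 = 7 ballots; Kwan wins 12–7.
Ahmed vs Singh: Singh wins 13–6.
Ahmed vs Gupta: 1+4+1 = 6 for Ahmed, 13 for Gupta — Gupta by 13–6.
Ahmed vs Chen: 6 to 13, Chen.
Ahmed vs Varga: 1+4+1 = 6 for Ahmed, 13 for Varga — Varga by 13–6.
Kwan–Singh: Singh 12–7.
Kwan–Gupta: Gupta 11–8.
Kwan vs Chen: 13 to 6, Kwan.
Kwan–Varga: Kwan 10–9.
Singh vs Gupta: 4+6+1+2+1 = 14 for Singh, 5 for Gupta — Singh by 14–5.
Singh–Chen: Singh 14–5.
Singh vs Varga: 4+6+4+2+1 = 17 for Singh, 2 for Varga — Singh by 17–2.
Gupta vs Chen: Gupta is ranked higher on 4+4+2+1 = 11 ballots, Chen on 8. Gupta wins 11–8.
Gupta vs Varga: Varga, 11–8.
Chen vs Varga: Chen preferred on 6+4+1 = 11 ballots; Chen wins 11–8.
Ahmed loses to every other nominee — it is the Condorcet loser.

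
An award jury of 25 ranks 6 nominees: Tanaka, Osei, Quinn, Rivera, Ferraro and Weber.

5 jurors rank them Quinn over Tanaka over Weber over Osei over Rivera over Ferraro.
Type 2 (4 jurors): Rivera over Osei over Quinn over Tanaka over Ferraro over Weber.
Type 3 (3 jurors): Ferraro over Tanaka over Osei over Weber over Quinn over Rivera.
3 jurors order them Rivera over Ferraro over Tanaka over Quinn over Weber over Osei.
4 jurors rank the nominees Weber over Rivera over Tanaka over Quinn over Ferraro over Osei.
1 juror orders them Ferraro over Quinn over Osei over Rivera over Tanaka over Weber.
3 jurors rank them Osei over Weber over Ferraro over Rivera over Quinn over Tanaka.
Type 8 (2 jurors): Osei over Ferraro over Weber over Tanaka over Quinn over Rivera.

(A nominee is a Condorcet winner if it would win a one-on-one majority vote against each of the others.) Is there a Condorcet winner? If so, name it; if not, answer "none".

none

Head-to-head results (25 jurors):
Tanaka–Osei: Tanaka 15–10.
Tanaka–Quinn: Quinn 13–12.
Tanaka vs Rivera: Tanaka preferred on 5+3+2 = 10 ballots; Rivera wins 15–10.
Tanaka vs Ferraro: Tanaka, 13–12.
Tanaka vs Weber: Tanaka is ranked higher on 5+4+3+3+1 = 16 ballots, Weber on 9. Tanaka wins 16–9.
Osei vs Quinn: Quinn, 13–12.
Osei vs Rivera: Osei, 14–11.
Osei vs Ferraro: 5+4+3+2 = 14 for Osei, 11 for Ferraro — Osei by 14–11.
Osei vs Weber: Osei wins 13–12.
Quinn vs Rivera: 5+3+1+2 = 11 for Quinn, 14 for Rivera — Rivera by 14–11.
Quinn vs Ferraro: Quinn wins 13–12.
Quinn–Weber: Quinn 13–12.
Rivera vs Ferraro: Rivera, 16–9.
Rivera vs Weber: Weber wins 17–8.
Ferraro vs Weber: Ferraro preferred on 4+3+3+1+2 = 13 ballots; Ferraro wins 13–12.
Every nominee loses at least once (Tanaka loses to Quinn; Osei loses to Tanaka; Quinn loses to Rivera; Rivera loses to Osei; Ferraro loses to Tanaka; Weber loses to Tanaka). The majority relation contains the cycle Tanaka → Osei → Rivera → Tanaka, so there is no Condorcet winner.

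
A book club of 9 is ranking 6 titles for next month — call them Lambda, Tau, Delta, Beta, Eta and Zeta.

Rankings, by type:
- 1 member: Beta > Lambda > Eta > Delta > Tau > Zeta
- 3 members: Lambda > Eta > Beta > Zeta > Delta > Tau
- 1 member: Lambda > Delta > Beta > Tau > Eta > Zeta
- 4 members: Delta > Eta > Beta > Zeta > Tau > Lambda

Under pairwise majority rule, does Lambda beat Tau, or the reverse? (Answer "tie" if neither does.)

Ballots ranking Lambda above Tau: 1 + 3 + 1 = 5.
Ballots ranking Tau above Lambda: 9 − 5 = 4.
Lambda wins the head-to-head 5–4.

Lambda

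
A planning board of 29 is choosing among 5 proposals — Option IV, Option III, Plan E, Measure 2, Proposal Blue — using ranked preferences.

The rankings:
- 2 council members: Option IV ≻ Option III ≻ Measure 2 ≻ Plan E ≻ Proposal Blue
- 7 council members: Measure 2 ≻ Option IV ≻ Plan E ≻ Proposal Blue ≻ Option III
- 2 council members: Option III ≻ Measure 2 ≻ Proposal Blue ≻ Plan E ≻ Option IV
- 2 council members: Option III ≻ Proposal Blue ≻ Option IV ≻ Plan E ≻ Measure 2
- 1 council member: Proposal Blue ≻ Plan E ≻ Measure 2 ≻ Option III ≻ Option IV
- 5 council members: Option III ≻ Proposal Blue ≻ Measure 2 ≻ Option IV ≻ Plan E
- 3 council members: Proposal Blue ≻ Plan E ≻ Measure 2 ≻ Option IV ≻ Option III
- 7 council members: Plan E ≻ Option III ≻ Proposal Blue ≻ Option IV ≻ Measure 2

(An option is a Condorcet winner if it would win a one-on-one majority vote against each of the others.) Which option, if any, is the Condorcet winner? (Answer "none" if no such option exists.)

none

Check each pair by majority over 29 ballots:
Option IV–Option III: Option III 17–12.
Option IV vs Plan E: Option IV preferred on 2+7+2+5 = 16 ballots; Option IV wins 16–13.
Option IV vs Measure 2: Option IV preferred on 2+2+7 = 11 ballots; Measure 2 wins 18–11.
Option IV vs Proposal Blue: Proposal Blue, 20–9.
Option III vs Plan E: Plan E, 18–11.
Option III vs Measure 2: 2+2+2+5+7 = 18 for Option III, 11 for Measure 2 — Option III by 18–11.
Option III vs Proposal Blue: Option III is ranked higher on 2+2+2+5+7 = 18 ballots, Proposal Blue on 11. Option III wins 18–11.
Plan E vs Measure 2: Measure 2, 16–13.
Plan E vs Proposal Blue: Plan E, 16–13.
Measure 2 vs Proposal Blue: 11 to 18, Proposal Blue.
Every option loses at least once (Option IV loses to Option III; Option III loses to Plan E; Plan E loses to Option IV; Measure 2 loses to Option III; Proposal Blue loses to Option III). The majority relation contains the cycle Option IV > Plan E > Option III > Option IV, so there is no Condorcet winner.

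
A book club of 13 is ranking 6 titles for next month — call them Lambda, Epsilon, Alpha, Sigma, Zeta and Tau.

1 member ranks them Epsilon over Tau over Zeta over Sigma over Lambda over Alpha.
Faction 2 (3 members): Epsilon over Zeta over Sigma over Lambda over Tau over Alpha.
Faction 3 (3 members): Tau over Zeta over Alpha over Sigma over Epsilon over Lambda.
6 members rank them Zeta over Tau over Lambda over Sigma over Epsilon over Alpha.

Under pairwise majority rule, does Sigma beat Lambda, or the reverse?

Sigma

Ballots ranking Sigma above Lambda: 1 + 3 + 3 = 7.
Ballots ranking Lambda above Sigma: 13 − 7 = 6.
Sigma wins the head-to-head 7–6.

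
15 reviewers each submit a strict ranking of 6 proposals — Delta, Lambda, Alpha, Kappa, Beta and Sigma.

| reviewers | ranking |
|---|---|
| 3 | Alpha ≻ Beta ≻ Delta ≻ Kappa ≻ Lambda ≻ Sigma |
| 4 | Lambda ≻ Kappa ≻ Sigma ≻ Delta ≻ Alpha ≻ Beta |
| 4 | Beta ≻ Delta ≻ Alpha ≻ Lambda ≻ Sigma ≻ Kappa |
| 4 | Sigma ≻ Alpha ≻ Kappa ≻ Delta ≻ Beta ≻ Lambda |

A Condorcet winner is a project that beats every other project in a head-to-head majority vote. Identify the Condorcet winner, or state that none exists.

Check each pair by majority over 15 ballots:
Delta–Lambda: Delta 11–4.
Delta vs Alpha: Delta, 8–7.
Delta vs Kappa: Kappa wins 8–7.
Delta vs Beta: Delta wins 8–7.
Delta–Sigma: Sigma 8–7.
Lambda vs Alpha: Alpha, 11–4.
Lambda vs Kappa: Lambda, 8–7.
Lambda vs Beta: Beta wins 11–4.
Lambda–Sigma: Lambda 11–4.
Alpha vs Kappa: Alpha wins 11–4.
Alpha–Beta: Alpha 11–4.
Alpha vs Sigma: Sigma, 8–7.
Kappa–Beta: Kappa 8–7.
Kappa vs Sigma: Sigma, 8–7.
Beta vs Sigma: Sigma, 8–7.
Each project drops at least one matchup (Delta loses to Kappa; Lambda loses to Delta; Alpha loses to Delta; Kappa loses to Lambda; Beta loses to Delta; Sigma loses to Lambda); the cycle Delta > Lambda > Kappa > Delta rules out a Condorcet winner.

none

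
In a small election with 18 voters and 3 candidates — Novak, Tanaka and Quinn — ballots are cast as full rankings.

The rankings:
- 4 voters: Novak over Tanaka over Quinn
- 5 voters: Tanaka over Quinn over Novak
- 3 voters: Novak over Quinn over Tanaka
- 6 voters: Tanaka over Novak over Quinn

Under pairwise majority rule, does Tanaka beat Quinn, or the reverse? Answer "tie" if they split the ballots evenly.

Ballots ranking Tanaka above Quinn: 4 + 5 + 6 = 15.
Ballots ranking Quinn above Tanaka: 18 − 15 = 3.
Tanaka wins the head-to-head 15–3.

Tanaka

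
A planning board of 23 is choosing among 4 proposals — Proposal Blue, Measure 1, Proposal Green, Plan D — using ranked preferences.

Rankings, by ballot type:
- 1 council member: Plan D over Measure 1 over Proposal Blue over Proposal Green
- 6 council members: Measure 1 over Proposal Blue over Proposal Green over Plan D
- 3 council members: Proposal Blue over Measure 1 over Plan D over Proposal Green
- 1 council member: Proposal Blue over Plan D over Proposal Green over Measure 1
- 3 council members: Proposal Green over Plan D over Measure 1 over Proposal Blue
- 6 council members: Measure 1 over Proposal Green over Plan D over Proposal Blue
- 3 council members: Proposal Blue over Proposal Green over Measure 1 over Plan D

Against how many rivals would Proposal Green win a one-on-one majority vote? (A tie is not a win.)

1

Proposal Green against each rival (23 council members):
Proposal Green vs Proposal Blue: Proposal Green preferred on 3+6 = 9 ballots; Proposal Blue wins 14–9.
Proposal Green–Measure 1: Measure 1 16–7.
Proposal Green vs Plan D: Proposal Green preferred on 6+3+6+3 = 18 ballots; Proposal Green wins 18–5.
Proposal Green beats Plan D; loses to Proposal Blue, Measure 1 — 1 pairwise win.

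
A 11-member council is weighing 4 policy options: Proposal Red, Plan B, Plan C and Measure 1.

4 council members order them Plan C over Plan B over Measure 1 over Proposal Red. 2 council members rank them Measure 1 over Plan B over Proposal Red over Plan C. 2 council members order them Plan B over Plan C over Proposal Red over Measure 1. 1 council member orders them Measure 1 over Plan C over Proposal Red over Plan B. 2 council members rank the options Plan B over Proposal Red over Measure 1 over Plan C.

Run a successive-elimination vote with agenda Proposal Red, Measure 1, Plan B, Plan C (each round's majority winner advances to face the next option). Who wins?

Round 1: Proposal Red vs Measure 1 — 4–7, Measure 1 advances.
Round 2: Measure 1 vs Plan B — 3–8, Plan B advances.
Round 3: Plan B vs Plan C — 6–5, Plan B advances.
The agenda winner is Plan B.

Plan B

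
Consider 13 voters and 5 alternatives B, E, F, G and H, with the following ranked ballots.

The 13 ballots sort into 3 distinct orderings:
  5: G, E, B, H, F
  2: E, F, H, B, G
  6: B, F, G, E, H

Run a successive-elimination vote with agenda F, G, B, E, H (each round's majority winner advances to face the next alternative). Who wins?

E

Round 1: F vs G — 8–5, F advances.
Round 2: F vs B — 2–11, B advances.
Round 3: B vs E — 6–7, E advances.
Round 4: E vs H — 13–0, E advances.
E survives the agenda.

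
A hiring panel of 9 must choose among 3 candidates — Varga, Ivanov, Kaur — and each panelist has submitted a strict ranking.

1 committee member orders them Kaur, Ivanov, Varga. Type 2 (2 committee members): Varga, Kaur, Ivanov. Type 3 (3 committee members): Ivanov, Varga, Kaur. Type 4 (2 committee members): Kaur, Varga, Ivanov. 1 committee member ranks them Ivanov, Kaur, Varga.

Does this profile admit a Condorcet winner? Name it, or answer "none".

Pairwise majorities:
Varga–Ivanov: Ivanov 5–4.
Varga vs Kaur: Varga wins 5–4.
Ivanov vs Kaur: 4 to 5, Kaur.
No candidate is unbeaten: Varga loses to Ivanov; Ivanov loses to Kaur; Kaur loses to Varga. In particular Varga > Kaur > Ivanov > Varga is a majority cycle — no Condorcet winner exists.

none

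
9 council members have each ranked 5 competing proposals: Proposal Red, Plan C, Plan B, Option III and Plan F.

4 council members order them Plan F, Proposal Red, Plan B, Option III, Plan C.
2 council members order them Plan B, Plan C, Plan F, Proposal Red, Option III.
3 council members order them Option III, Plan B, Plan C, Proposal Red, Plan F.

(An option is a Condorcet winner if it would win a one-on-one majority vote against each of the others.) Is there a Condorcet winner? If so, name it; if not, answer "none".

Plan B

Pairwise majorities:
Proposal Red vs Plan C: Proposal Red preferred on 4 ballots; Plan C wins 5–4.
Proposal Red vs Plan B: Proposal Red preferred on 4 ballots; Plan B wins 5–4.
Proposal Red vs Option III: Proposal Red is ranked higher on 4+2 = 6 ballots, Option III on 3. Proposal Red wins 6–3.
Proposal Red vs Plan F: 3 for Proposal Red, 6 for Plan F — Plan F by 6–3.
Plan C vs Plan B: Plan C is ranked higher on 0 ballots, Plan B on 9. Plan B wins 9–0.
Plan C vs Option III: 2 for Plan C, 7 for Option III — Option III by 7–2.
Plan C vs Plan F: Plan C preferred on 2+3 = 5 ballots; Plan C wins 5–4.
Plan B vs Option III: Plan B is ranked higher on 4+2 = 6 ballots, Option III on 3. Plan B wins 6–3.
Plan B vs Plan F: 5 to 4, Plan B.
Option III vs Plan F: 3 for Option III, 6 for Plan F — Plan F by 6–3.
Plan B defeats every rival head-to-head and is the Condorcet winner.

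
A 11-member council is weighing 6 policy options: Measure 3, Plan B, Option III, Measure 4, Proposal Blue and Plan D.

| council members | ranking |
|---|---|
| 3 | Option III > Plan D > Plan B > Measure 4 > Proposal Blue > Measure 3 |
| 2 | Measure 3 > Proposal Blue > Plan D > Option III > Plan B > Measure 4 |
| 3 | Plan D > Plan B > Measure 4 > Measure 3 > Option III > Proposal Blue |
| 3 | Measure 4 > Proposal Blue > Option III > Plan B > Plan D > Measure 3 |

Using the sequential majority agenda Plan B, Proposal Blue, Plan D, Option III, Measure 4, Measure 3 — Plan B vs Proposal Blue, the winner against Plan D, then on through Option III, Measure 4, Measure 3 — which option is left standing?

Measure 4

Round 1: Plan B vs Proposal Blue — 6–5, Plan B advances.
Round 2: Plan B vs Plan D — 3–8, Plan D advances.
Round 3: Plan D vs Option III — 5–6, Option III advances.
Round 4: Option III vs Measure 4 — 5–6, Measure 4 advances.
Round 5: Measure 4 vs Measure 3 — 9–2, Measure 4 advances.
The agenda winner is Measure 4.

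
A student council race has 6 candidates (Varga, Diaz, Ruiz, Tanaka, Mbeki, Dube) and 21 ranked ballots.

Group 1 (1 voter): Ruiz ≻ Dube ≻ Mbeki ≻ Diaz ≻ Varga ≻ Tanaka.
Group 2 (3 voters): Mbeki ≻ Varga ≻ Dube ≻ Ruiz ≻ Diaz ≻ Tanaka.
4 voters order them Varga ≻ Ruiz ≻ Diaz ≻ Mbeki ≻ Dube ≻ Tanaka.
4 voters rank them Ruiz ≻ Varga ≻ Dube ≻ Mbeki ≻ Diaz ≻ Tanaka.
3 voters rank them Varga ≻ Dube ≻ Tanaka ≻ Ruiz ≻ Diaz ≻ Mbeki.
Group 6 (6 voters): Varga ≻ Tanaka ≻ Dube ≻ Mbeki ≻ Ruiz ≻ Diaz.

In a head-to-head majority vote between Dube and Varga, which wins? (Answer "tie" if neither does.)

Varga

Ballots ranking Dube above Varga: 1.
Ballots ranking Varga above Dube: 21 − 1 = 20.
Varga wins the head-to-head 20–1.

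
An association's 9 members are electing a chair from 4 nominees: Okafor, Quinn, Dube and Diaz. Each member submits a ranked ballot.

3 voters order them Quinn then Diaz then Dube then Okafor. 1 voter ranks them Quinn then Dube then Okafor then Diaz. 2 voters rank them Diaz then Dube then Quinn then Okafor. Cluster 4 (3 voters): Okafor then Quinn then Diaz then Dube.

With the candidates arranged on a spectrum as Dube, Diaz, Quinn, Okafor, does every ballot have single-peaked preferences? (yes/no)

no

Axis positions: Dube=1, Diaz=2, Quinn=3, Okafor=4.
Cluster 1 (peak Quinn at position 3): ranking walks positions 3-2-1-4, expanding outward from the peak — single-peaked.
Cluster 2: ranking walks positions 3-1-4-2; Dube is ranked above Diaz even though Diaz lies between Dube and the peak Quinn on the axis — preferences dip and rise again. Not single-peaked.
Cluster 3 (peak Diaz at position 2): ranking walks positions 2-1-3-4, expanding outward from the peak — single-peaked.
Cluster 4 (peak Okafor at position 4): ranking walks positions 4-3-2-1, expanding outward from the peak — single-peaked.
Cluster 2 violates single-peakedness, so the profile is not single-peaked on this axis.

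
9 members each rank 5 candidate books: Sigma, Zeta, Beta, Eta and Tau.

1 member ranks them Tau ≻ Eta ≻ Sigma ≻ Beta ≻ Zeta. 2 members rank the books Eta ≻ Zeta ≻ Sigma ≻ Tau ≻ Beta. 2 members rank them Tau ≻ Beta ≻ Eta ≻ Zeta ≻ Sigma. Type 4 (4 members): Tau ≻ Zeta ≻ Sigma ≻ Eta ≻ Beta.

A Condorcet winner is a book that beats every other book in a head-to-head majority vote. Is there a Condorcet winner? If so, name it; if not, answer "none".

Pairwise majorities:
Sigma vs Zeta: 1 to 8, Zeta.
Sigma vs Beta: 7 to 2, Sigma.
Sigma vs Eta: Sigma is ranked higher on 4 ballots, Eta on 5. Eta wins 5–4.
Sigma vs Tau: Tau, 7–2.
Zeta vs Beta: Zeta preferred on 2+4 = 6 ballots; Zeta wins 6–3.
Zeta–Eta: Eta 5–4.
Zeta vs Tau: Tau, 7–2.
Beta–Eta: Eta 7–2.
Beta vs Tau: Tau wins 9–0.
Eta vs Tau: Eta is ranked higher on 2 ballots, Tau on 7. Tau wins 7–2.
Tau beats each of Sigma, Zeta, Beta, Eta — Tau is the Condorcet winner.

Tau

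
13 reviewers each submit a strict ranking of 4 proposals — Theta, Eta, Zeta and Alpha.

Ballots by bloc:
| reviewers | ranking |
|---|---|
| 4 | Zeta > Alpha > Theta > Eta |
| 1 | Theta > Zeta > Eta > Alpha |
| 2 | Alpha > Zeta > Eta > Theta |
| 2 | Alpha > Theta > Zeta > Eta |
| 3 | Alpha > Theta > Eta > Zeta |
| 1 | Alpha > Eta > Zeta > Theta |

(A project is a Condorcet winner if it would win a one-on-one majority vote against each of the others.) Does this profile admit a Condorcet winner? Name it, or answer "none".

Alpha

Pairwise majorities:
Theta vs Eta: Theta, 10–3.
Theta vs Zeta: Zeta wins 7–6.
Theta vs Alpha: Alpha wins 12–1.
Eta vs Zeta: Zeta wins 9–4.
Eta vs Alpha: Alpha, 12–1.
Zeta vs Alpha: Alpha, 8–5.
Alpha defeats every rival head-to-head and is the Condorcet winner.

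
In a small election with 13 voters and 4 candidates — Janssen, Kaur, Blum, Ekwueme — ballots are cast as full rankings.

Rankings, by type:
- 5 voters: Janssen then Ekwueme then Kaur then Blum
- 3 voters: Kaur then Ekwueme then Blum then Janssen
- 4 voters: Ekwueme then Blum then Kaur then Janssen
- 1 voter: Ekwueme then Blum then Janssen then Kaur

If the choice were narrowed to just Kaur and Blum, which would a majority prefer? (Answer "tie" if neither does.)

Ballots ranking Kaur above Blum: 5 + 3 = 8.
Ballots ranking Blum above Kaur: 13 − 8 = 5.
Kaur wins the head-to-head 8–5.

Kaur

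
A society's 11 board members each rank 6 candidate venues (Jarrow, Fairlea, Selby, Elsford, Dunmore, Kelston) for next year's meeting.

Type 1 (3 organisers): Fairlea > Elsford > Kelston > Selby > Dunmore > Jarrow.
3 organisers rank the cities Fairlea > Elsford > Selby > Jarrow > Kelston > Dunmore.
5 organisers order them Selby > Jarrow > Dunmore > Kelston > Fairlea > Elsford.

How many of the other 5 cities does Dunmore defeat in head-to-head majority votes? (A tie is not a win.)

0

Dunmore against each rival (11 organisers):
Dunmore vs Jarrow: Dunmore preferred on 3 ballots; Jarrow wins 8–3.
Dunmore vs Fairlea: Fairlea wins 6–5.
Dunmore vs Selby: 0 to 11, Selby.
Dunmore vs Elsford: 5 for Dunmore, 6 for Elsford — Elsford by 6–5.
Dunmore vs Kelston: 5 for Dunmore, 6 for Kelston — Kelston by 6–5.
Dunmore beats no one; loses to Jarrow, Fairlea, Selby, Elsford, Kelston — 0 pairwise wins.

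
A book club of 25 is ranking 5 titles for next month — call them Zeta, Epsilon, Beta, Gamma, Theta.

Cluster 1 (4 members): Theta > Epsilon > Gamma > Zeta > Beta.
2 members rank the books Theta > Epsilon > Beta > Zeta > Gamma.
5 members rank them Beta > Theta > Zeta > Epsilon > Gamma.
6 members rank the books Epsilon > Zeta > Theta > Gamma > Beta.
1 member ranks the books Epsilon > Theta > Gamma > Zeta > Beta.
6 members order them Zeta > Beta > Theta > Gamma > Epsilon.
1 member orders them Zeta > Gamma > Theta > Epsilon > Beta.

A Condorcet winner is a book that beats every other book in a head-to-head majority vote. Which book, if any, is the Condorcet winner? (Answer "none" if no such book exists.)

Pairwise majorities:
Zeta vs Epsilon: Epsilon wins 13–12.
Zeta vs Beta: Zeta, 18–7.
Zeta vs Gamma: Zeta, 20–5.
Zeta–Theta: Zeta 13–12.
Epsilon vs Beta: Epsilon wins 14–11.
Epsilon vs Gamma: Epsilon, 18–7.
Epsilon vs Theta: Theta, 18–7.
Beta vs Gamma: Beta wins 13–12.
Beta–Theta: Theta 14–11.
Gamma vs Theta: Theta, 24–1.
No book is unbeaten: Zeta loses to Epsilon; Epsilon loses to Theta; Beta loses to Zeta; Gamma loses to Zeta; Theta loses to Zeta. In particular Zeta → Theta → Epsilon → Zeta is a majority cycle — no Condorcet winner exists.

none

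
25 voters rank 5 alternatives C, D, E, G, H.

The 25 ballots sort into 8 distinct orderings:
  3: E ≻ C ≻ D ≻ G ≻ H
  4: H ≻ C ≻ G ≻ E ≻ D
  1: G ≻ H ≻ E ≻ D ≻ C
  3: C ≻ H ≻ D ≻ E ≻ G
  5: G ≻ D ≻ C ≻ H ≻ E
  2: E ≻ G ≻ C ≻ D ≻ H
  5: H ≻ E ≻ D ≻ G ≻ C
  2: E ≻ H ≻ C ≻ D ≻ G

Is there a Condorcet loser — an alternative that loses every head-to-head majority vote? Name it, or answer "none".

Pairwise majorities:
C vs D: C wins 14–11.
C vs E: C preferred on 4+3+5 = 12 ballots; E wins 13–12.
C vs G: 12 to 13, G.
C vs H: C preferred on 3+3+5+2 = 13 ballots; C wins 13–12.
D vs E: E wins 17–8.
D vs G: D preferred on 3+3+5+2 = 13 ballots; D wins 13–12.
D–H: H 15–10.
E–G: E 15–10.
E vs H: E preferred on 3+2+2 = 7 ballots; H wins 18–7.
G vs H: H, 14–11.
Each alternative has at least one pairwise win (C beats D; D beats G; E beats C; G beats C; H beats D) — no Condorcet loser.

none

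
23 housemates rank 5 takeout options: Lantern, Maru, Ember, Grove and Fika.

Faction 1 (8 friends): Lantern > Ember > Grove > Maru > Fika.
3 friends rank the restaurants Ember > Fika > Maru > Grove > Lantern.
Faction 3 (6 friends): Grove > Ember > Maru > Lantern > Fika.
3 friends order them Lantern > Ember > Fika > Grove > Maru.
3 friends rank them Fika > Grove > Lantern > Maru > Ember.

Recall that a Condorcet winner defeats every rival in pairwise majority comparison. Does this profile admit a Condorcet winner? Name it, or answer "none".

Head-to-head results (23 friends):
Lantern vs Maru: 8+3+3 = 14 for Lantern, 9 for Maru — Lantern by 14–9.
Lantern vs Ember: Lantern is ranked higher on 8+3+3 = 14 ballots, Ember on 9. Lantern wins 14–9.
Lantern vs Grove: Lantern preferred on 8+3 = 11 ballots; Grove wins 12–11.
Lantern vs Fika: 8+6+3 = 17 for Lantern, 6 for Fika — Lantern by 17–6.
Maru vs Ember: Maru is ranked higher on 3 ballots, Ember on 20. Ember wins 20–3.
Maru vs Grove: 3 for Maru, 20 for Grove — Grove by 20–3.
Maru vs Fika: 8+6 = 14 for Maru, 9 for Fika — Maru by 14–9.
Ember vs Grove: Ember is ranked higher on 8+3+3 = 14 ballots, Grove on 9. Ember wins 14–9.
Ember vs Fika: Ember preferred on 8+3+6+3 = 20 ballots; Ember wins 20–3.
Grove vs Fika: Grove preferred on 8+6 = 14 ballots; Grove wins 14–9.
Every restaurant loses at least once (Lantern loses to Grove; Maru loses to Lantern; Ember loses to Lantern; Grove loses to Ember; Fika loses to Lantern). The majority relation contains the cycle Lantern > Ember > Grove > Lantern, so there is no Condorcet winner.

none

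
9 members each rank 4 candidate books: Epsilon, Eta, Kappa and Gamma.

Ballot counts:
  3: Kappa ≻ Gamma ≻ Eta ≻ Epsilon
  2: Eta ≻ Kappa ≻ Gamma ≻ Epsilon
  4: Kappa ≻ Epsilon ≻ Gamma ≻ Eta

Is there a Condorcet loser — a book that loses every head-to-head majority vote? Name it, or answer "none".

Head-to-head results (9 members):
Epsilon vs Eta: Epsilon preferred on 4 ballots; Eta wins 5–4.
Epsilon vs Kappa: Kappa wins 9–0.
Epsilon–Gamma: Gamma 5–4.
Eta vs Kappa: Eta is ranked higher on 2 ballots, Kappa on 7. Kappa wins 7–2.
Eta vs Gamma: Gamma wins 7–2.
Kappa vs Gamma: Kappa is ranked higher on 3+2+4 = 9 ballots, Gamma on 0. Kappa wins 9–0.
Epsilon loses to every other book — it is the Condorcet loser.

Epsilon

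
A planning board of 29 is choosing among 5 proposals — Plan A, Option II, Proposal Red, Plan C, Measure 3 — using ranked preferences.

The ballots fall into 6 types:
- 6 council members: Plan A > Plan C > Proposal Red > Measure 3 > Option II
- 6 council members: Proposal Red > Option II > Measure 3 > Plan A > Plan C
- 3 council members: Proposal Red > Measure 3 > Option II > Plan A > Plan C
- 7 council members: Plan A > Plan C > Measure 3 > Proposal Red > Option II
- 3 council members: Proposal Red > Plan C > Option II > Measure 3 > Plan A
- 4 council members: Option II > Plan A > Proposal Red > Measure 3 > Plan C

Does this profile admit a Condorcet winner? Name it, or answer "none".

Pairwise majorities:
Plan A vs Option II: Option II, 16–13.
Plan A–Proposal Red: Plan A 17–12.
Plan A vs Plan C: Plan A, 26–3.
Plan A vs Measure 3: Plan A, 17–12.
Option II vs Proposal Red: Proposal Red, 25–4.
Option II vs Plan C: Plan C, 16–13.
Option II–Measure 3: Measure 3 16–13.
Proposal Red vs Plan C: Proposal Red wins 16–13.
Proposal Red–Measure 3: Proposal Red 22–7.
Plan C vs Measure 3: Plan C, 16–13.
No option is unbeaten: Plan A loses to Option II; Option II loses to Proposal Red; Proposal Red loses to Plan A; Plan C loses to Plan A; Measure 3 loses to Plan A. In particular Plan A beats Proposal Red beats Option II beats Plan A is a majority cycle — no Condorcet winner exists.

none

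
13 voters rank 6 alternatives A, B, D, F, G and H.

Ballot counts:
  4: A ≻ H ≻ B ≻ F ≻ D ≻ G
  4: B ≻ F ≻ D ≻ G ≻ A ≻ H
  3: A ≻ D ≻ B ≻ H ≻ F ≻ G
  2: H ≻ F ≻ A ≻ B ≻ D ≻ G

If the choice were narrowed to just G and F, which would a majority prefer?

F

No ballot ranks G above F: 0.
Ballots ranking F above G: 13 − 0 = 13.
F wins the head-to-head 13–0.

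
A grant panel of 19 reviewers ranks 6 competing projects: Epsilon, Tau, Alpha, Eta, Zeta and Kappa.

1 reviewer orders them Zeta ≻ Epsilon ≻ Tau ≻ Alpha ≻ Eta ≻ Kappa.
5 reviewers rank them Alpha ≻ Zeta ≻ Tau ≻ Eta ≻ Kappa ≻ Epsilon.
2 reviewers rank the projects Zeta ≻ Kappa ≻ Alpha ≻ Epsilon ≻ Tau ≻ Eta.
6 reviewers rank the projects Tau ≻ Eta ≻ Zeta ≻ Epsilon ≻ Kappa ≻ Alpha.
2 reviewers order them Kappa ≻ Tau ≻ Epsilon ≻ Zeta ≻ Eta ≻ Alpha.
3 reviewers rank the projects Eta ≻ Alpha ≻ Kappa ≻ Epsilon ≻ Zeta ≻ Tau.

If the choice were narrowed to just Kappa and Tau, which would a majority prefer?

Tau

Ballots ranking Kappa above Tau: 2 + 2 + 3 = 7.
Ballots ranking Tau above Kappa: 19 − 7 = 12.
Tau wins the head-to-head 12–7.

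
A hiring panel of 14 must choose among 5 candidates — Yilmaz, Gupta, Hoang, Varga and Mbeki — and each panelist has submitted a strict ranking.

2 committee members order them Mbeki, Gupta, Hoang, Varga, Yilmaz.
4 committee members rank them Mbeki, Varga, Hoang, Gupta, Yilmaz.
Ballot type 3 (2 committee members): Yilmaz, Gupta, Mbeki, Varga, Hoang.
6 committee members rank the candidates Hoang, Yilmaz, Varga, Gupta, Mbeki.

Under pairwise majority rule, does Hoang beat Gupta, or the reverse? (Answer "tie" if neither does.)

Ballots ranking Hoang above Gupta: 4 + 6 = 10.
Ballots ranking Gupta above Hoang: 14 − 10 = 4.
Hoang wins the head-to-head 10–4.

Hoang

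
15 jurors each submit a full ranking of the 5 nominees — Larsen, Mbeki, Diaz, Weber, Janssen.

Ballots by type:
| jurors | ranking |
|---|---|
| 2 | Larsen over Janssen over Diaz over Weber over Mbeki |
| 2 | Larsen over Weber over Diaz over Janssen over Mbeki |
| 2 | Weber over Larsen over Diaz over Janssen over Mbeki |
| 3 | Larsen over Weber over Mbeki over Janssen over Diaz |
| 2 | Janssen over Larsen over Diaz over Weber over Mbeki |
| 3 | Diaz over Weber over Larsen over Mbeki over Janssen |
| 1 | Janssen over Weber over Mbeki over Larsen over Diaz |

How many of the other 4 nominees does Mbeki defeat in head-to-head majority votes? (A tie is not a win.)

0

Mbeki against each rival (15 jurors):
Mbeki vs Larsen: 1 to 14, Larsen.
Mbeki vs Diaz: Diaz wins 11–4.
Mbeki–Weber: Weber 15–0.
Mbeki vs Janssen: Mbeki preferred on 3+3 = 6 ballots; Janssen wins 9–6.
Mbeki beats no one; loses to Larsen, Diaz, Weber, Janssen — 0 pairwise wins.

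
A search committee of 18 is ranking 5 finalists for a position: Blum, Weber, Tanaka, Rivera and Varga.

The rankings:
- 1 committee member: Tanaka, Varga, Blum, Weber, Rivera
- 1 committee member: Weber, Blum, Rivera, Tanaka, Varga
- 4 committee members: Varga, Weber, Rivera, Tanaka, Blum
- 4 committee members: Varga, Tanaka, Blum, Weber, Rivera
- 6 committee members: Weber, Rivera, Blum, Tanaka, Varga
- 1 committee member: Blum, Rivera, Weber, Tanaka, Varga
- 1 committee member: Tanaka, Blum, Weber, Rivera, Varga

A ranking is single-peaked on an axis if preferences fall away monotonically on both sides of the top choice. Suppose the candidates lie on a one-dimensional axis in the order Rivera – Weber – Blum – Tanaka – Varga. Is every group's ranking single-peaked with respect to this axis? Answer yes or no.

no

Axis positions: Rivera=1, Weber=2, Blum=3, Tanaka=4, Varga=5.
Group 1 (peak Tanaka at position 4): ranking walks positions 4-5-3-2-1, expanding outward from the peak — single-peaked.
Group 2 (peak Weber at position 2): ranking walks positions 2-3-1-4-5, expanding outward from the peak — single-peaked.
Group 3: ranking walks positions 5-2-1-4-3; Weber is ranked above Tanaka even though Tanaka lies between Weber and the peak Varga on the axis — preferences dip and rise again. Not single-peaked.
Group 4 (peak Varga at position 5): ranking walks positions 5-4-3-2-1, expanding outward from the peak — single-peaked.
Group 5 (peak Weber at position 2): ranking walks positions 2-1-3-4-5, expanding outward from the peak — single-peaked.
Group 6: ranking walks positions 3-1-2-4-5; Rivera is ranked above Weber even though Weber lies between Rivera and the peak Blum on the axis — preferences dip and rise again. Not single-peaked.
Group 7 (peak Tanaka at position 4): ranking walks positions 4-3-2-1-5, expanding outward from the peak — single-peaked.
Group 3 violates single-peakedness, so the profile is not single-peaked on this axis.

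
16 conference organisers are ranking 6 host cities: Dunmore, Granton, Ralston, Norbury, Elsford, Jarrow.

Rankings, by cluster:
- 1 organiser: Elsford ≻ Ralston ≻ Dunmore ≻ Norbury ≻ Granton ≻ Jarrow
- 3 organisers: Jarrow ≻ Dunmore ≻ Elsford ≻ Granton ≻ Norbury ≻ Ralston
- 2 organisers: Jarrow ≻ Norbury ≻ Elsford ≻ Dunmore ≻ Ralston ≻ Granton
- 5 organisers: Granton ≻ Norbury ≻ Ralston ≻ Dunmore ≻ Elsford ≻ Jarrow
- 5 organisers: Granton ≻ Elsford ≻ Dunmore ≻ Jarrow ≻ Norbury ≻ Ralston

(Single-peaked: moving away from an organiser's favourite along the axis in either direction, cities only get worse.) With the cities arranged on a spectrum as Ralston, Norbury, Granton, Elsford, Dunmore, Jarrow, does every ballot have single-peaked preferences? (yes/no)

Axis positions: Ralston=1, Norbury=2, Granton=3, Elsford=4, Dunmore=5, Jarrow=6.
Cluster 1: ranking walks positions 4-1-5-2-3-6; Ralston is ranked above Granton even though Granton lies between Ralston and the peak Elsford on the axis — preferences dip and rise again. Not single-peaked.
Cluster 2 (peak Jarrow at position 6): ranking walks positions 6-5-4-3-2-1, expanding outward from the peak — single-peaked.
Cluster 3: ranking walks positions 6-2-4-5-1-3; Norbury is ranked above Dunmore even though Dunmore lies between Norbury and the peak Jarrow on the axis — preferences dip and rise again. Not single-peaked.
Cluster 4: ranking walks positions 3-2-1-5-4-6; Dunmore is ranked above Elsford even though Elsford lies between Dunmore and the peak Granton on the axis — preferences dip and rise again. Not single-peaked.
Cluster 5 (peak Granton at position 3): ranking walks positions 3-4-5-6-2-1, expanding outward from the peak — single-peaked.
Cluster 1 violates single-peakedness, so the profile is not single-peaked on this axis.

no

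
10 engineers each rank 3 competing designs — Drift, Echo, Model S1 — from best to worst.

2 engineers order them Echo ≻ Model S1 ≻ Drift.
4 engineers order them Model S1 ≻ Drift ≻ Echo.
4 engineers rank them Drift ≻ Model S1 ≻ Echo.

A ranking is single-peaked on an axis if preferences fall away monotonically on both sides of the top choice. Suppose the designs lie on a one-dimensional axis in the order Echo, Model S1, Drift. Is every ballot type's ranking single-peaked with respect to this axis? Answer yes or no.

Axis positions: Echo=1, Model S1=2, Drift=3.
Ballot type 1 (peak Echo at position 1): ranking walks positions 1-2-3, expanding outward from the peak — single-peaked.
Ballot type 2 (peak Model S1 at position 2): ranking walks positions 2-3-1, expanding outward from the peak — single-peaked.
Ballot type 3 (peak Drift at position 3): ranking walks positions 3-2-1, expanding outward from the peak — single-peaked.
Every ranking is single-peaked on this axis.

yes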